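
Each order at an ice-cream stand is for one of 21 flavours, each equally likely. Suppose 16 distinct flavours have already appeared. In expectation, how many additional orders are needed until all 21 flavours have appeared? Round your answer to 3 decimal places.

With k distinct flavours already seen, the next new one takes an expected 21/(21-k) orders.
Sum over k = 16,...,20: E = 21/5 + 21/4 + 21/3 + 21/2 + 21/1 = 47.9500.

47.950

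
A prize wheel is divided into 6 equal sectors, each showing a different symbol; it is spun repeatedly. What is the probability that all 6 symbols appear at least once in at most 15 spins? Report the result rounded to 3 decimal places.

By inclusion–exclusion over which symbols are missing,
P(all seen) = Σ_{j=0}^{6} (-1)^j C(6,j)((6-j)/6)^15
= 1.0000 - 0.3894 + 0.0343 - 0.0006 + 0.0000 - 0.0000 + 0.0000
= 0.6442.

0.644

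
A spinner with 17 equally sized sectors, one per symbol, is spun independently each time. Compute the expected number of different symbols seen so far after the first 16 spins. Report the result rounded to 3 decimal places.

10.556

For each symbol, P(seen in 16 spins) = 1 - (16/17)^16 = 0.6209.
By linearity of expectation, E[distinct seen] = 17·(1 - (16/17)^16) = 10.5555.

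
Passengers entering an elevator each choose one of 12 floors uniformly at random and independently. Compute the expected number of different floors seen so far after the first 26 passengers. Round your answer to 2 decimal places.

10.75

For each floor, P(seen in 26 passengers) = 1 - (11/12)^26 = 0.896.
By linearity of expectation, E[distinct seen] = 12·(1 - (11/12)^26) = 10.751.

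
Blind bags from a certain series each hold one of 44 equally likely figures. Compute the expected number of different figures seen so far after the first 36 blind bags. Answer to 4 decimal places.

For each figure, P(seen in 36 blind bags) = 1 - (43/44)^36 = 0.56291.
By linearity of expectation, E[distinct seen] = 44·(1 - (43/44)^36) = 24.76817.

24.7682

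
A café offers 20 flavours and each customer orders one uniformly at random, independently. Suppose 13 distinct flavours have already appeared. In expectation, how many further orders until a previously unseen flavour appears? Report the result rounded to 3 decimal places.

2.857

Each order yields a new flavour with probability (20-13)/20 = 7/20, so the wait is geometric with mean 20/7.
E = 20/7 = 2.8571.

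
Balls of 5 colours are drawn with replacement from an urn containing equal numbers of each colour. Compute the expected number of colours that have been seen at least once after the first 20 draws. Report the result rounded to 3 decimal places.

For each colour, P(seen in 20 draws) = 1 - (4/5)^20 = 0.9885.
By linearity of expectation, E[distinct seen] = 5·(1 - (4/5)^20) = 4.9424.

4.942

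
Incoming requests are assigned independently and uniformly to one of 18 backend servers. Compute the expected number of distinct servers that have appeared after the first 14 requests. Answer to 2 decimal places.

For each server, P(seen in 14 requests) = 1 - (17/18)^14 = 0.551.
By linearity of expectation, E[distinct seen] = 18·(1 - (17/18)^14) = 9.914.

9.91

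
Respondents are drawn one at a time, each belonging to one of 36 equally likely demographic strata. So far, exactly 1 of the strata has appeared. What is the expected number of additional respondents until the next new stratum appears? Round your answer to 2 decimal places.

1.03

The number of respondents until the next new stratum is geometric with success probability 35/36, so its mean is 36/35.
E = 36/35 = 1.029.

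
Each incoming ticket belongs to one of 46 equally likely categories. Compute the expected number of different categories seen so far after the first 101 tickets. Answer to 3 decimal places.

For each category, P(seen in 101 tickets) = 1 - (45/46)^101 = 0.8914.
By linearity of expectation, E[distinct seen] = 46·(1 - (45/46)^101) = 41.0033.

41.003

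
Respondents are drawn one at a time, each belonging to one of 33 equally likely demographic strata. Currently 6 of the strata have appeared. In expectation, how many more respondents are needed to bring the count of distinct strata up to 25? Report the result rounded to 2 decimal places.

The wait to go from k to k+1 distinct strata is geometric with mean 33/(33-k).
Sum over k = 6,...,24: E = 33/27 + 33/26 + 33/25 + ... + 33/10 + 33/9 = 38.729.

38.73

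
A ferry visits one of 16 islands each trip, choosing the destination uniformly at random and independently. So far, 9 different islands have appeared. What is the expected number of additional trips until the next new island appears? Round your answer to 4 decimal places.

Each trip yields a new island with probability (16-9)/16 = 7/16, so the wait is geometric with mean 16/7.
E = 16/7 = 2.28571.

2.2857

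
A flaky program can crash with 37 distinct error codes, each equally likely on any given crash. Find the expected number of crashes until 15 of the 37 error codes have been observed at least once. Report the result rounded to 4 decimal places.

18.8986

Going from k to k+1 distinct takes a geometric number of crashes with mean 37/(37-k).
Sum over k = 0,...,14: E = 37/37 + 37/36 + 37/35 + ... + 37/24 + 37/23 = 18.89860.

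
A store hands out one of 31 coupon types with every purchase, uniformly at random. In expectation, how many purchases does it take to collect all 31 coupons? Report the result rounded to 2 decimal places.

The wait to go from k to k+1 distinct coupons is geometric with mean 31/(31-k).
E[T] = 31/31 + 31/30 + 31/29 + ... + 31/2 + 31/1 = 31·H_{31}.
H_{31} = 4.027, so E[T] = 124.845.

124.84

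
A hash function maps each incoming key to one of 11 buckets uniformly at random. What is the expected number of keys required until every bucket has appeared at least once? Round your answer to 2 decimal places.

33.22

After k distinct buckets have appeared, the next key gives a new one with probability (11-k)/11, so the expected wait for the (k+1)-th is 11/(11-k).
E[T] = 11/11 + 11/10 + 11/9 + ... + 11/2 + 11/1 = 11·H_{11}.
H_{11} = 3.020, so E[T] = 33.219.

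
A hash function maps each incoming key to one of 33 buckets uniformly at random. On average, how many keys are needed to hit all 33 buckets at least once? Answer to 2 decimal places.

Split into phases: going from k distinct to k+1 distinct takes on average 33/(33-k) keys.
E[T] = 33/33 + 33/32 + 33/31 + ... + 33/2 + 33/1 = 33·H_{33}.
H_{33} = 4.089, so E[T] = 134.930.

134.93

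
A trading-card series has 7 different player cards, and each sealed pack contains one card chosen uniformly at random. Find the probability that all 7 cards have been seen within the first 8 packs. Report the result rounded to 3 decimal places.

Let A_i be the event that card i is missing after 8 packs. By inclusion–exclusion on the A_i,
P(all seen) = Σ_{j=0}^{7} (-1)^j C(7,j)((7-j)/7)^8
= 1.0000 - 2.0395 + 1.4230 - 0.3979 + 0.0398 - 0.0009 + 0.0000 - 0.0000
= 0.0245.

0.024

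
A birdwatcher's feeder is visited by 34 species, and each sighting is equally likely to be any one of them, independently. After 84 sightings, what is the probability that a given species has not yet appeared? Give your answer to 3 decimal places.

On each sighting the fixed species fails to appear with probability 33/34.
P(still missing after 84) = (33/34)^84 = 0.0815.

0.081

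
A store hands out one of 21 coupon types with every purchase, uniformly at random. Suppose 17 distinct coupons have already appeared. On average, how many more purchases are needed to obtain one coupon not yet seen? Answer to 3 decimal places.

5.250

The number of purchases until the next new coupon is geometric with success probability 4/21, so its mean is 21/4.
E = 21/4 = 5.2500.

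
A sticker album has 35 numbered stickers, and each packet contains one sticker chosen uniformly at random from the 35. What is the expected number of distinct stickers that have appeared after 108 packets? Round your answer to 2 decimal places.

33.47

For each sticker, P(seen in 108 packets) = 1 - (34/35)^108 = 0.956.
By linearity of expectation, E[distinct seen] = 35·(1 - (34/35)^108) = 33.471.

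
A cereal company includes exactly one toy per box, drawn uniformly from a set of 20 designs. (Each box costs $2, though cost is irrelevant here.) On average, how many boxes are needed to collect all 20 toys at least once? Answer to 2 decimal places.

After k distinct toys have appeared, the next box gives a new one with probability (20-k)/20, so the expected wait for the (k+1)-th is 20/(20-k).
E[T] = 20/20 + 20/19 + 20/18 + ... + 20/2 + 20/1 = 20·H_{20}.
H_{20} = 3.598, so E[T] = 71.955.

71.95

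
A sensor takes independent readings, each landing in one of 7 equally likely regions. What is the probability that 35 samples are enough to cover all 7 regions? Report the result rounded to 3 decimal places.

0.968

Let A_i be the event that region i is missing after 35 samples. By inclusion–exclusion on the A_i,
P(all seen) = Σ_{j=0}^{7} (-1)^j C(7,j)((7-j)/7)^35
= 1.0000 - 0.0318 + 0.0002 - 0.0000 + 0.0000 - 0.0000 + 0.0000 - 0.0000
= 0.9684.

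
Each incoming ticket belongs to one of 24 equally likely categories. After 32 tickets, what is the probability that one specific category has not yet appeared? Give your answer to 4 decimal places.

On each ticket the fixed category fails to appear with probability 23/24.
P(still missing after 32) = (23/24)^32 = 0.25617.

0.2562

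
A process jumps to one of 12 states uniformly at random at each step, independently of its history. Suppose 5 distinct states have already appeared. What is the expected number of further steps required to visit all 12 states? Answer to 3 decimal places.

31.114

The wait to go from k to k+1 distinct states is geometric with mean 12/(12-k).
Sum over k = 5,...,11: E = 12/7 + 12/6 + 12/5 + ... + 12/2 + 12/1 = 31.1143.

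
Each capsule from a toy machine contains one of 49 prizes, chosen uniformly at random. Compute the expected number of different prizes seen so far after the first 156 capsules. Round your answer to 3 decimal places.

For each prize, P(seen in 156 capsules) = 1 - (48/49)^156 = 0.9599.
By linearity of expectation, E[distinct seen] = 49·(1 - (48/49)^156) = 47.0356.

47.036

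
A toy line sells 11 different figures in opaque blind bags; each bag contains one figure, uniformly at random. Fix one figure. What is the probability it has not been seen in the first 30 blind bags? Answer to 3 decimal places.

On each blind bag the fixed figure fails to appear with probability 10/11.
P(still missing after 30) = (10/11)^30 = 0.0573.

0.057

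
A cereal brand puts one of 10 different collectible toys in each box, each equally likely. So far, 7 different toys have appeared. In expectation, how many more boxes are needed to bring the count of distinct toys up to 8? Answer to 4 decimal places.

With k distinct toys already seen, the next new one takes an expected 10/(10-k) boxes.
Only the k = 7 term is needed: E = 10/3 = 3.33333.

3.3333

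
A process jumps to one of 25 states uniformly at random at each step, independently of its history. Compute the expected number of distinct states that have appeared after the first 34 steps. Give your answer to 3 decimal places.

For each state, P(seen in 34 steps) = 1 - (24/25)^34 = 0.7504.
By linearity of expectation, E[distinct seen] = 25·(1 - (24/25)^34) = 18.7603.

18.760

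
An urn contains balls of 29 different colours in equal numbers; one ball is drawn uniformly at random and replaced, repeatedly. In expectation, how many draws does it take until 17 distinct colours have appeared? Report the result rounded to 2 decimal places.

Going from k to k+1 distinct takes a geometric number of draws with mean 29/(29-k).
Sum over k = 0,...,16: E = 29/29 + 29/28 + 29/27 + ... + 29/14 + 29/13 = 24.895.

24.89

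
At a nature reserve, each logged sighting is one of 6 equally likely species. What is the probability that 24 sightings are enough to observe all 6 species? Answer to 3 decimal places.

0.925

By inclusion–exclusion over which species are missing,
P(all seen) = Σ_{j=0}^{6} (-1)^j C(6,j)((6-j)/6)^24
= 1.0000 - 0.0755 + 0.0009 - 0.0000 + 0.0000 - 0.0000 + 0.0000
= 0.9254.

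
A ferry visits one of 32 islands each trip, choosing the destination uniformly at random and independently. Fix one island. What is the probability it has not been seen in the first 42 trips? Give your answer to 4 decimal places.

Each trip misses the fixed island with probability (32-1)/32 = 31/32, independently.
P(still missing after 42) = (31/32)^42 = 0.26357.

0.2636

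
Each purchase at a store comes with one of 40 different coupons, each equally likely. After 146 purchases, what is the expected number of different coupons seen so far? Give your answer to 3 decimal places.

39.007

For each coupon, P(seen in 146 purchases) = 1 - (39/40)^146 = 0.9752.
By linearity of expectation, E[distinct seen] = 40·(1 - (39/40)^146) = 39.0075.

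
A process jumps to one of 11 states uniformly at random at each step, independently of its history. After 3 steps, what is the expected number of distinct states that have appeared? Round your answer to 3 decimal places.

For each state, P(seen in 3 steps) = 1 - (10/11)^3 = 0.2487.
By linearity of expectation, E[distinct seen] = 11·(1 - (10/11)^3) = 2.7355.

2.736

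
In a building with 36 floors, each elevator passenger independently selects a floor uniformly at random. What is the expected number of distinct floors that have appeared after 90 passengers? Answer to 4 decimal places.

For each floor, P(seen in 90 passengers) = 1 - (35/36)^90 = 0.92077.
By linearity of expectation, E[distinct seen] = 36·(1 - (35/36)^90) = 33.14766.

33.1477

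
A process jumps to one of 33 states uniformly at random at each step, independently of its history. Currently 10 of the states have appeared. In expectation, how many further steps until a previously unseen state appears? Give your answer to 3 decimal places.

Each step yields a new state with probability (33-10)/33 = 23/33, so the wait is geometric with mean 33/23.
E = 33/23 = 1.4348.

1.435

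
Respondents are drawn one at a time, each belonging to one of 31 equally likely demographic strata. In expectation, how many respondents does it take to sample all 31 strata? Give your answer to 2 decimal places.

Split into phases: going from k distinct to k+1 distinct takes on average 31/(31-k) respondents.
E[T] = 31/31 + 31/30 + 31/29 + ... + 31/2 + 31/1 = 31·H_{31}.
H_{31} = 4.027, so E[T] = 124.845.

124.84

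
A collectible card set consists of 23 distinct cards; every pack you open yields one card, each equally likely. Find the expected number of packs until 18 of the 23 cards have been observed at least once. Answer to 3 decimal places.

Going from k to k+1 distinct takes a geometric number of packs with mean 23/(23-k).
Sum over k = 0,...,17: E = 23/23 + 23/22 + 23/21 + ... + 23/7 + 23/6 = 33.3720.

33.372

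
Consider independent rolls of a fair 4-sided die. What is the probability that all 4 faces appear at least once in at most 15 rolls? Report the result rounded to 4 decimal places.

Let A_i be the event that face i is missing after 15 rolls. By inclusion–exclusion on the A_i,
P(all seen) = Σ_{j=0}^{4} (-1)^j C(4,j)((4-j)/4)^15
= 1.00000 - 0.05345 + 0.00018 - 0.00000 + 0.00000
= 0.94673.

0.9467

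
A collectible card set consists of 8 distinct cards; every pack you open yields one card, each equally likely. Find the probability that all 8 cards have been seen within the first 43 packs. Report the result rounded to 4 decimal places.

By inclusion–exclusion over which cards are missing,
P(all seen) = Σ_{j=0}^{8} (-1)^j C(8,j)((8-j)/8)^43
= 1.00000 - 0.02567 + 0.00012 - 0.00000 + 0.00000 - 0.00000 + 0.00000 - 0.00000 + 0.00000
= 0.97445.

0.9744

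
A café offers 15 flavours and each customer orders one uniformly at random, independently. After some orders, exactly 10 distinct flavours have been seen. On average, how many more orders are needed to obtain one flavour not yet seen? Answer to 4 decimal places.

Each order yields a new flavour with probability (15-10)/15 = 5/15, so the wait is geometric with mean 15/5.
E = 15/5 = 3.00000.

3.0000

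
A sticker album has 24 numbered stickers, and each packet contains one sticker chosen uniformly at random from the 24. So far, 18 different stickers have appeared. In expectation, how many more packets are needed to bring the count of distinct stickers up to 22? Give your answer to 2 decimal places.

The wait to go from k to k+1 distinct stickers is geometric with mean 24/(24-k).
Sum over k = 18,...,21: E = 24/6 + 24/5 + 24/4 + 24/3 = 22.800.

22.80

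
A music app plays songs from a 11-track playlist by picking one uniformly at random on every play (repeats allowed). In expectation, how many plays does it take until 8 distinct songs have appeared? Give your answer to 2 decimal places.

13.05

With k distinct songs already seen, the next new one arrives after an expected 11/(11-k) plays.
Sum over k = 0,...,7: E = 11/11 + 11/10 + 11/9 + ... + 11/5 + 11/4 = 13.052.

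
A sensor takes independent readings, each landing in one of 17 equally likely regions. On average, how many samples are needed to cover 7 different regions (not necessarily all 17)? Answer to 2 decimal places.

With k distinct regions already seen, the next new one arrives after an expected 17/(17-k) samples.
Sum over k = 0,...,6: E = 17/17 + 17/16 + 17/15 + ... + 17/12 + 17/11 = 8.680.

8.68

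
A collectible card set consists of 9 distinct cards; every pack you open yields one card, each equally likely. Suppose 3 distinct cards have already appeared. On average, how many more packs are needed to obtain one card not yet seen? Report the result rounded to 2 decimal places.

The number of packs until the next new card is geometric with success probability 6/9, so its mean is 9/6.
E = 9/6 = 1.500.

1.50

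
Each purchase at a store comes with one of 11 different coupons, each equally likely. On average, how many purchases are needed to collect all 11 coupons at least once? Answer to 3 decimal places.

33.219

The wait to go from k to k+1 distinct coupons is geometric with mean 11/(11-k).
E[T] = 11/11 + 11/10 + 11/9 + ... + 11/2 + 11/1 = 11·H_{11}.
H_{11} = 3.0199, so E[T] = 33.2187.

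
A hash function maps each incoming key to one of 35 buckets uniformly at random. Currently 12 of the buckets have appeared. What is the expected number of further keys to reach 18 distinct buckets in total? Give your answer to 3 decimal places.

With k distinct buckets already seen, the next new one takes an expected 35/(35-k) keys.
Sum over k = 12,...,17: E = 35/23 + 35/22 + 35/21 + 35/20 + 35/19 + 35/18 = 10.3159.

10.316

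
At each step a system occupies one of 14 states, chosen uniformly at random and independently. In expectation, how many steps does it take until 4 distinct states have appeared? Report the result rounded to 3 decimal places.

4.516

Going from k to k+1 distinct takes a geometric number of steps with mean 14/(14-k).
Sum over k = 0,...,3: E = 14/14 + 14/13 + 14/12 + 14/11 = 4.5163.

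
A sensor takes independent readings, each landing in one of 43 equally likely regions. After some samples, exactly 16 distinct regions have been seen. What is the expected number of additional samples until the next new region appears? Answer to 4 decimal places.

1.5926

The number of samples until the next new region is geometric with success probability 27/43, so its mean is 43/27.
E = 43/27 = 1.59259.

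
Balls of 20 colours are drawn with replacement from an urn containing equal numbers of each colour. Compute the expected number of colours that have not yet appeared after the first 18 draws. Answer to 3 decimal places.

7.944

For each colour, P(unseen after 18) = (19/20)^18 = 0.3972.
By linearity of expectation, E[unseen] = 20·(19/20)^18 = 7.9443.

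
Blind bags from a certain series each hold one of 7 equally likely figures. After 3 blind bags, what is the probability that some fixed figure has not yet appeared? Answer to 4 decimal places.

0.6297

Each blind bag misses the fixed figure with probability (7-1)/7 = 6/7, independently.
P(still missing after 3) = (6/7)^3 = 0.62974.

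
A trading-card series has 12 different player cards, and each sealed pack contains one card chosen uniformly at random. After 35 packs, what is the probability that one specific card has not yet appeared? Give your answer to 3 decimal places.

0.048

On each pack the fixed card fails to appear with probability 11/12.
P(still missing after 35) = (11/12)^35 = 0.0476.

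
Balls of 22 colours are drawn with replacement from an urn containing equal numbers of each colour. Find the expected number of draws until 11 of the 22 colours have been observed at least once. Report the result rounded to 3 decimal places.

With k distinct colours already seen, the next new one arrives after an expected 22/(22-k) draws.
Sum over k = 0,...,10: E = 22/22 + 22/21 + 22/20 + ... + 22/13 + 22/12 = 14.7606.

14.761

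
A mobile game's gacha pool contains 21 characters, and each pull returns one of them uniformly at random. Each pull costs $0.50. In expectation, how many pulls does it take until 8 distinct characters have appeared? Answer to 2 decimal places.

9.77

With k distinct characters already seen, the next new one arrives after an expected 21/(21-k) pulls.
Sum over k = 0,...,7: E = 21/21 + 21/20 + 21/19 + ... + 21/15 + 21/14 = 9.770.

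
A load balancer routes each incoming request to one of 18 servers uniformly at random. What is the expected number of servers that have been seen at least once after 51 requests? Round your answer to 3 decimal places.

For each server, P(seen in 51 requests) = 1 - (17/18)^51 = 0.9458.
By linearity of expectation, E[distinct seen] = 18·(1 - (17/18)^51) = 17.0244.

17.024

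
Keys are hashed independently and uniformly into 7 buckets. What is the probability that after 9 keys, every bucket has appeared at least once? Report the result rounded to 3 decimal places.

By inclusion–exclusion over which buckets are missing,
P(all seen) = Σ_{j=0}^{7} (-1)^j C(7,j)((7-j)/7)^9
= 1.0000 - 1.7481 + 1.0164 - 0.2274 + 0.0171 - 0.0003 + 0.0000 - 0.0000
= 0.0577.

0.058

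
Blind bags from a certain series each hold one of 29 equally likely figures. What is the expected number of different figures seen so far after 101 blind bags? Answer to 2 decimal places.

28.16

For each figure, P(seen in 101 blind bags) = 1 - (28/29)^101 = 0.971.
By linearity of expectation, E[distinct seen] = 29·(1 - (28/29)^101) = 28.162.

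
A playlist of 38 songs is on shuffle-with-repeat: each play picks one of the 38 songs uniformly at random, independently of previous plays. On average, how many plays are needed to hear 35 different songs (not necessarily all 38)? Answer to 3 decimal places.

90.994

With k distinct songs already seen, the next new one arrives after an expected 38/(38-k) plays.
Sum over k = 0,...,34: E = 38/38 + 38/37 + 38/36 + ... + 38/5 + 38/4 = 90.9936.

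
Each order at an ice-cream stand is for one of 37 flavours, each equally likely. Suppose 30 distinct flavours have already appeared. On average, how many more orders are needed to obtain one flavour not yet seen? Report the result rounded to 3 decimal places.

The number of orders until the next new flavour is geometric with success probability 7/37, so its mean is 37/7.
E = 37/7 = 5.2857.

5.286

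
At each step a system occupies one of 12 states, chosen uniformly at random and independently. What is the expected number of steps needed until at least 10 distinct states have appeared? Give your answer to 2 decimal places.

With k distinct states already seen, the next new one arrives after an expected 12/(12-k) steps.
Sum over k = 0,...,9: E = 12/12 + 12/11 + 12/10 + ... + 12/4 + 12/3 = 19.239.

19.24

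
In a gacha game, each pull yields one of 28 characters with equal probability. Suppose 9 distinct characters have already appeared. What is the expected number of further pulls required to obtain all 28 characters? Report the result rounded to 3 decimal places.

99.337

The wait to go from k to k+1 distinct characters is geometric with mean 28/(28-k).
Sum over k = 9,...,27: E = 28/19 + 28/18 + 28/17 + ... + 28/2 + 28/1 = 99.3367.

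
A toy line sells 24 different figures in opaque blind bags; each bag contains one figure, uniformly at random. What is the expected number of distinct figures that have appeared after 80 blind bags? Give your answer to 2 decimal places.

23.20

For each figure, P(seen in 80 blind bags) = 1 - (23/24)^80 = 0.967.
By linearity of expectation, E[distinct seen] = 24·(1 - (23/24)^80) = 23.203.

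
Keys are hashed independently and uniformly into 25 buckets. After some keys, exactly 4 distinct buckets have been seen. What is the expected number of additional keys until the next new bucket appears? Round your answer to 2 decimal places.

Each key yields a new bucket with probability (25-4)/25 = 21/25, so the wait is geometric with mean 25/21.
E = 25/21 = 1.190.

1.19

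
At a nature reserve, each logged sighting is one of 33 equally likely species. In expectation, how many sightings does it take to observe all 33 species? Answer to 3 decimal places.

Split into phases: going from k distinct to k+1 distinct takes on average 33/(33-k) sightings.
E[T] = 33/33 + 33/32 + 33/31 + ... + 33/2 + 33/1 = 33·H_{33}.
H_{33} = 4.0888, so E[T] = 134.9303.

134.930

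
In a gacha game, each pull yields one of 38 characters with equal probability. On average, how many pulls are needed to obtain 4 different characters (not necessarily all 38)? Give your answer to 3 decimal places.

Going from k to k+1 distinct takes a geometric number of pulls with mean 38/(38-k).
Sum over k = 0,...,3: E = 38/38 + 38/37 + 38/36 + 38/35 = 4.1683.

4.168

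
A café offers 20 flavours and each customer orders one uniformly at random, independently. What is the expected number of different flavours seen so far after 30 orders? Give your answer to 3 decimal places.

15.707

For each flavour, P(seen in 30 orders) = 1 - (19/20)^30 = 0.7854.
By linearity of expectation, E[distinct seen] = 20·(1 - (19/20)^30) = 15.7072.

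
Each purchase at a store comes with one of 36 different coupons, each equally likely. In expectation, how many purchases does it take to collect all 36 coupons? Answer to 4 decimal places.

After k distinct coupons have appeared, the next purchase gives a new one with probability (36-k)/36, so the expected wait for the (k+1)-th is 36/(36-k).
E[T] = 36/36 + 36/35 + 36/34 + ... + 36/2 + 36/1 = 36·H_{36}.
H_{36} = 4.17456, so E[T] = 150.28413.

150.2841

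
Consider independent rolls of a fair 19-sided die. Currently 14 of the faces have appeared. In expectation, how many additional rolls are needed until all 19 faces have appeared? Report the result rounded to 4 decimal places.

From k distinct to k+1 distinct takes on average 19/(19-k) rolls.
Sum over k = 14,...,18: E = 19/5 + 19/4 + 19/3 + 19/2 + 19/1 = 43.38333.

43.3833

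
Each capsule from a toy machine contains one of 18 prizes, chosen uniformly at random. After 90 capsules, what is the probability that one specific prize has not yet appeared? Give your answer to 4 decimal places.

On each capsule the fixed prize fails to appear with probability 17/18.
P(still missing after 90) = (17/18)^90 = 0.00583.

0.0058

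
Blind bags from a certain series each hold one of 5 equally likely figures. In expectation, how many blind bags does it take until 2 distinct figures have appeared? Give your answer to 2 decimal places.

With k distinct figures already seen, the next new one arrives after an expected 5/(5-k) blind bags.
Sum over k = 0,...,1: E = 5/5 + 5/4 = 2.250.

2.25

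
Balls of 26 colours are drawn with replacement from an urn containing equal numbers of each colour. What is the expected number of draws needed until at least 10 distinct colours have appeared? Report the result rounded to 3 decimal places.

With k distinct colours already seen, the next new one arrives after an expected 26/(26-k) draws.
Sum over k = 0,...,9: E = 26/26 + 26/25 + 26/24 + ... + 26/18 + 26/17 = 12.3160.

12.316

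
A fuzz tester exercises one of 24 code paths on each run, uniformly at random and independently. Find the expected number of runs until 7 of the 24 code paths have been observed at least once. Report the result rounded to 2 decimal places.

With k distinct code paths already seen, the next new one arrives after an expected 24/(24-k) runs.
Sum over k = 0,...,6: E = 24/24 + 24/23 + 24/22 + ... + 24/19 + 24/18 = 8.074.

8.07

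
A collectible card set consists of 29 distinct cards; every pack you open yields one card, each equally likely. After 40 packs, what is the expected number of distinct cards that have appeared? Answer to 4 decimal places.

For each card, P(seen in 40 packs) = 1 - (28/29)^40 = 0.75430.
By linearity of expectation, E[distinct seen] = 29·(1 - (28/29)^40) = 21.87476.

21.8748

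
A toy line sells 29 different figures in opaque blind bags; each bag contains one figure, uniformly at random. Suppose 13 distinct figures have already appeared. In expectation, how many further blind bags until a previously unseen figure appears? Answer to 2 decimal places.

Each blind bag yields a new figure with probability (29-13)/29 = 16/29, so the wait is geometric with mean 29/16.
E = 29/16 = 1.813.

1.81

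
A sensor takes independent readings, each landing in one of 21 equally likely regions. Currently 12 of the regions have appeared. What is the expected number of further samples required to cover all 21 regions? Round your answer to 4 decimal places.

From k distinct to k+1 distinct takes on average 21/(21-k) samples.
Sum over k = 12,...,20: E = 21/9 + 21/8 + 21/7 + ... + 21/2 + 21/1 = 59.40833.

59.4083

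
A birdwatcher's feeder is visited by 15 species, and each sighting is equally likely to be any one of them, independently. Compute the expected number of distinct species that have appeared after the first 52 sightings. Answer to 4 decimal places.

For each species, P(seen in 52 sightings) = 1 - (14/15)^52 = 0.97234.
By linearity of expectation, E[distinct seen] = 15·(1 - (14/15)^52) = 14.58504.

14.5850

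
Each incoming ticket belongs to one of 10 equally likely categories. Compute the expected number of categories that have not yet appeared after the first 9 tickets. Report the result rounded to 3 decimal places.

3.874

For each category, P(unseen after 9) = (9/10)^9 = 0.3874.
By linearity of expectation, E[unseen] = 10·(9/10)^9 = 3.8742.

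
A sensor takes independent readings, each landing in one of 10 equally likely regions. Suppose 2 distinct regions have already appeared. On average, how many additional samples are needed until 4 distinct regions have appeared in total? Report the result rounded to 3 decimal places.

With k distinct regions already seen, the next new one takes an expected 10/(10-k) samples.
Sum over k = 2,...,3: E = 10/8 + 10/7 = 2.6786.

2.679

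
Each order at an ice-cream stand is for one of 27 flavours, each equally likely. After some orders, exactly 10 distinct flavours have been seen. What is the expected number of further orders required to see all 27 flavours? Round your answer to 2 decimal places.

From k distinct to k+1 distinct takes on average 27/(27-k) orders.
Sum over k = 10,...,26: E = 27/17 + 27/16 + 27/15 + ... + 27/2 + 27/1 = 92.868.

92.87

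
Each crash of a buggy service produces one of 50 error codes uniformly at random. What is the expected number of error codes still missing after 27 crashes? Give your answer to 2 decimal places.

For each error code, P(unseen after 27) = (49/50)^27 = 0.580.
By linearity of expectation, E[unseen] = 50·(49/50)^27 = 28.978.

28.98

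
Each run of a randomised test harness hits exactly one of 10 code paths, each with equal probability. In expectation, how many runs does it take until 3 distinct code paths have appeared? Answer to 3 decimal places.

With k distinct code paths already seen, the next new one arrives after an expected 10/(10-k) runs.
Sum over k = 0,...,2: E = 10/10 + 10/9 + 10/8 = 3.3611.

3.361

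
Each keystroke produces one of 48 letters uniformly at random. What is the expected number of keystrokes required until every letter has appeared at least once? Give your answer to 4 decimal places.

214.0223

The wait to go from k to k+1 distinct letters is geometric with mean 48/(48-k).
E[T] = 48/48 + 48/47 + 48/46 + ... + 48/2 + 48/1 = 48·H_{48}.
H_{48} = 4.45880, so E[T] = 214.02226.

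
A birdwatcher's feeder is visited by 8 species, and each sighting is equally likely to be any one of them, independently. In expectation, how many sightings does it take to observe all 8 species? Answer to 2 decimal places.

After k distinct species have appeared, the next sighting gives a new one with probability (8-k)/8, so the expected wait for the (k+1)-th is 8/(8-k).
E[T] = 8/8 + 8/7 + 8/6 + ... + 8/2 + 8/1 = 8·H_{8}.
H_{8} = 2.718, so E[T] = 21.743.

21.74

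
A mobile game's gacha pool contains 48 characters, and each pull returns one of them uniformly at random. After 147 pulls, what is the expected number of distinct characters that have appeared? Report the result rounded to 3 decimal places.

For each character, P(seen in 147 pulls) = 1 - (47/48)^147 = 0.9547.
By linearity of expectation, E[distinct seen] = 48·(1 - (47/48)^147) = 45.8265.

45.826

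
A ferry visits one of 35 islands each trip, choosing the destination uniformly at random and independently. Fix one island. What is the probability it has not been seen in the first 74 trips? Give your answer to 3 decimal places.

0.117

Each trip misses the fixed island with probability (35-1)/35 = 34/35, independently.
P(still missing after 74) = (34/35)^74 = 0.1171.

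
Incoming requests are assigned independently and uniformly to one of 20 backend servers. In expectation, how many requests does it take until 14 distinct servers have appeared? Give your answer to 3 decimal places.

Going from k to k+1 distinct takes a geometric number of requests with mean 20/(20-k).
Sum over k = 0,...,13: E = 20/20 + 20/19 + 20/18 + ... + 20/8 + 20/7 = 22.9548.

22.955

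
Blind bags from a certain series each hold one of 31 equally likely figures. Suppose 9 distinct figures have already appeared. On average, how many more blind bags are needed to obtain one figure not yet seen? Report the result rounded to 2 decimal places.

1.41

The number of blind bags until the next new figure is geometric with success probability 22/31, so its mean is 31/22.
E = 31/22 = 1.409.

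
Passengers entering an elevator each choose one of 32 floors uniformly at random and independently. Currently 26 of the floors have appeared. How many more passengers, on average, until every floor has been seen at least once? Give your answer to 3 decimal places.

From k distinct to k+1 distinct takes on average 32/(32-k) passengers.
Sum over k = 26,...,31: E = 32/6 + 32/5 + 32/4 + 32/3 + 32/2 + 32/1 = 78.4000.

78.400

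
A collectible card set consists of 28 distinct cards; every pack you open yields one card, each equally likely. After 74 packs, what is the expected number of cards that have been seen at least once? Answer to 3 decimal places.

26.102

For each card, P(seen in 74 packs) = 1 - (27/28)^74 = 0.9322.
By linearity of expectation, E[distinct seen] = 28·(1 - (27/28)^74) = 26.1016.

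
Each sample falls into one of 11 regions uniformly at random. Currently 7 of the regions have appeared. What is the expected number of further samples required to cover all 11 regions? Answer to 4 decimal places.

22.9167

With k distinct regions already seen, the next new one takes an expected 11/(11-k) samples.
Sum over k = 7,...,10: E = 11/4 + 11/3 + 11/2 + 11/1 = 22.91667.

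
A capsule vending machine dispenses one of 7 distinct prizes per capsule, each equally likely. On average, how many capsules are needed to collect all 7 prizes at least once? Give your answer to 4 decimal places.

The wait to go from k to k+1 distinct prizes is geometric with mean 7/(7-k).
E[T] = 7/7 + 7/6 + 7/5 + ... + 7/2 + 7/1 = 7·H_{7}.
H_{7} = 2.59286, so E[T] = 18.15000.

18.1500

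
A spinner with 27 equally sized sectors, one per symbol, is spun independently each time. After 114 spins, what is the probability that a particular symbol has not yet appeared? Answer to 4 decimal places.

0.0135

Each spin misses the fixed symbol with probability (27-1)/27 = 26/27, independently.
P(still missing after 114) = (26/27)^114 = 0.01354.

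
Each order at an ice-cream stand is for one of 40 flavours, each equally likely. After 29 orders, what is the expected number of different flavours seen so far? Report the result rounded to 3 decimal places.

20.805

For each flavour, P(seen in 29 orders) = 1 - (39/40)^29 = 0.5201.
By linearity of expectation, E[distinct seen] = 40·(1 - (39/40)^29) = 20.8047.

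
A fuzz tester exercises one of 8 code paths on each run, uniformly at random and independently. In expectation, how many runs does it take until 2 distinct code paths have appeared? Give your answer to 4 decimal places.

Going from k to k+1 distinct takes a geometric number of runs with mean 8/(8-k).
Sum over k = 0,...,1: E = 8/8 + 8/7 = 2.14286.

2.1429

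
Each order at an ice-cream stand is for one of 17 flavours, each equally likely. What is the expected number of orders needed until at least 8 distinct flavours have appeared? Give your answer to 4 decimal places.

10.3799

Going from k to k+1 distinct takes a geometric number of orders with mean 17/(17-k).
Sum over k = 0,...,7: E = 17/17 + 17/16 + 17/15 + ... + 17/11 + 17/10 = 10.37993.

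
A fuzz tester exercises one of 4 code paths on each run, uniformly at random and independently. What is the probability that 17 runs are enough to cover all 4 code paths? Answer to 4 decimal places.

Let A_i be the event that code path i is missing after 17 runs. By inclusion–exclusion on the A_i,
P(all seen) = Σ_{j=0}^{4} (-1)^j C(4,j)((4-j)/4)^17
= 1.00000 - 0.03007 + 0.00005 - 0.00000 + 0.00000
= 0.96998.

0.9700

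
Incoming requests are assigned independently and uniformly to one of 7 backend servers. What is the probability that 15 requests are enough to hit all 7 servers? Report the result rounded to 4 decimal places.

Let A_i be the event that server i is missing after 15 requests. By inclusion–exclusion on the A_i,
P(all seen) = Σ_{j=0}^{7} (-1)^j C(7,j)((7-j)/7)^15
= 1.00000 - 0.69326 + 0.13499 - 0.00792 + 0.00011 - 0.00000 + 0.00000 - 0.00000
= 0.43392.

0.4339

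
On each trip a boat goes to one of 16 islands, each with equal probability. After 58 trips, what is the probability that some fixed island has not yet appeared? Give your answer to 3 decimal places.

Each trip misses the fixed island with probability (16-1)/16 = 15/16, independently.
P(still missing after 58) = (15/16)^58 = 0.0237.

0.024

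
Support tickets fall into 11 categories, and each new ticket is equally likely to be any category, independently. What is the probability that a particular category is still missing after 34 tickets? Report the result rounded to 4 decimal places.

0.0391

On each ticket the fixed category fails to appear with probability 10/11.
P(still missing after 34) = (10/11)^34 = 0.03914.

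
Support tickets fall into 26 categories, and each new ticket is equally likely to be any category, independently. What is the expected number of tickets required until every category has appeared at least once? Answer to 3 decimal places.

100.215

Split into phases: going from k distinct to k+1 distinct takes on average 26/(26-k) tickets.
E[T] = 26/26 + 26/25 + 26/24 + ... + 26/2 + 26/1 = 26·H_{26}.
H_{26} = 3.8544, so E[T] = 100.2149.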